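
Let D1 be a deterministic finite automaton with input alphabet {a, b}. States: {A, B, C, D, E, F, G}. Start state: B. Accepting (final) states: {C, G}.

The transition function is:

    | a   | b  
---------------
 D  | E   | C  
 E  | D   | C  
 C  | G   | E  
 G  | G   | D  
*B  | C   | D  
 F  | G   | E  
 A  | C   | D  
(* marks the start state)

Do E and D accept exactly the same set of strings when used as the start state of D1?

Yes

First remove the unreachable states {A,F}; 5 states remain.
Start with accepting vs non-accepting: {C,G} | {B,D,E}.
On input a, block {B,D,E} splits into {D,E} and {B}.
No further refinement is possible. Final partition (3 blocks): {C,G} | {D,E} | {B}.
E and D lie in the same block of the stable partition, so they are equivalent — no string distinguishes them.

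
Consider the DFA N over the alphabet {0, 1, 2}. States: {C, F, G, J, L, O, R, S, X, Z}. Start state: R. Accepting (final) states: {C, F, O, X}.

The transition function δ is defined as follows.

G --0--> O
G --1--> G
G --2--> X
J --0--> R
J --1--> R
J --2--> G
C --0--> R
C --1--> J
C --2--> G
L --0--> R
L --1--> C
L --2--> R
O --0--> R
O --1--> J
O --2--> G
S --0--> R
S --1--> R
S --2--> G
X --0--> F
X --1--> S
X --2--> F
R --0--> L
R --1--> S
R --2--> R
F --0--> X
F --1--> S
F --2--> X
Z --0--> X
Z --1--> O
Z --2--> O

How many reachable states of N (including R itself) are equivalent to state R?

1

States {Z} cannot be reached from the start state, so discard them.
Initial partition by acceptance: {C,F,O,X} | {G,J,L,R,S}.
On input 0, block {C,F,O,X} splits into {F,X} and {C,O}.
Split {G,J,L,R,S} by δ(·,0) → {J,L,R,S} and {G}.
On input 1, block {J,L,R,S} splits into {J,R,S} and {L}.
On input 0, block {J,R,S} splits into {J,S} and {R}.
Stable partition: {F,X} | {J,S} | {C,O} | {G} | {L} | {R} — 6 equivalence classes.
State R belongs to the block {R}, which has 1 states.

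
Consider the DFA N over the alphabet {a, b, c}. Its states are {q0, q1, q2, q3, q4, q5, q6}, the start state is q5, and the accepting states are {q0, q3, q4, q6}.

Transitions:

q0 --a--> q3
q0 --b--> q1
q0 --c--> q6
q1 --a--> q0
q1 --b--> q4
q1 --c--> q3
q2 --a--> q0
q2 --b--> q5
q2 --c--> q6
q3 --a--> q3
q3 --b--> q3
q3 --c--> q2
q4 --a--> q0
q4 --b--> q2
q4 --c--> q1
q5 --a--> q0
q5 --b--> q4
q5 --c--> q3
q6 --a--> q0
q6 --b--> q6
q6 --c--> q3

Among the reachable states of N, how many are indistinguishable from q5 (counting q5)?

All states are reachable from the start state.
P0 = {q0,q3,q4,q6} | {q1,q2,q5}.
Split {q0,q3,q4,q6} by δ(·,b) → {q0,q4} and {q3,q6}.
Refine {q0,q4} on symbol a: members go to different blocks, giving {q0} and {q4}.
Split {q1,q2,q5} by δ(·,b) → {q1,q5} and {q2}.
On input a, block {q3,q6} splits into {q3} and {q6}.
The partition is now stable with 6 blocks: {q0} | {q1,q5} | {q3} | {q4} | {q2} | {q6}.
The equivalence class containing q5 is {q1,q5}, of size 2.

2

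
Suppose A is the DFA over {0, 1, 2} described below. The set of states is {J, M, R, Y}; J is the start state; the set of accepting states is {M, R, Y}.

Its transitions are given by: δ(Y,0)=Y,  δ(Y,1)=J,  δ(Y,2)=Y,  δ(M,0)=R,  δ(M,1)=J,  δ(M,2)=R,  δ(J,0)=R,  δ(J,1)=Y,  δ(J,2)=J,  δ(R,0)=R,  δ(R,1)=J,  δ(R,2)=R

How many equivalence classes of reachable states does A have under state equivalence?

Reachable states from the start: {J,R,Y}. Unreachable: {M} — drop them.
P0 = {R,Y} | {J}.
No further refinement is possible. Final partition (2 blocks): {R,Y} | {J}.

2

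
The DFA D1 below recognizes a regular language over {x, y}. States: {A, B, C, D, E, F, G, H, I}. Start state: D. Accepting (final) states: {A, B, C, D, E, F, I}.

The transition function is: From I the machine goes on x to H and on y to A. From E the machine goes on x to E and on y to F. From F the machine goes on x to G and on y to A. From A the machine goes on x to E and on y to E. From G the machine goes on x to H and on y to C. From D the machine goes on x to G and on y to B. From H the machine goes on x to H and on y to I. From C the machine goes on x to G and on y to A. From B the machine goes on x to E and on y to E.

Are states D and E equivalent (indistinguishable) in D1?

No

All states are reachable from the start state.
P0 = {A,B,C,D,E,F,I} | {G,H}.
On input x, block {A,B,C,D,E,F,I} splits into {C,D,F,I} and {A,B,E}.
Refine {A,B,E} on symbol y: members go to different blocks, giving {A,B} and {E}.
The partition is now stable with 4 blocks: {C,D,F,I} | {G,H} | {A,B} | {E}.
D and E end up in different blocks, so they are distinguishable. For instance, the string 'x' is accepted from only E.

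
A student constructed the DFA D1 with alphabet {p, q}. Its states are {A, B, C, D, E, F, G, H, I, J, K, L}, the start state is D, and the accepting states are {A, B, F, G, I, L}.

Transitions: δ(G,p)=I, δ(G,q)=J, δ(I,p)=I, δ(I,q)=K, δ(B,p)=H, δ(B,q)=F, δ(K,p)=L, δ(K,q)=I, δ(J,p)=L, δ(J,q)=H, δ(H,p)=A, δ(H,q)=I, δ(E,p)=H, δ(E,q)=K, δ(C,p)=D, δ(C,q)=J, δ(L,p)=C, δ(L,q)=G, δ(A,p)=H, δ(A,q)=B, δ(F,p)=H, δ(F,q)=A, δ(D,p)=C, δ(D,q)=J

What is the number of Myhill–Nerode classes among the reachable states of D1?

States {E} cannot be reached from the start state, so discard them.
Start with accepting vs non-accepting: {A,B,F,G,I,L} | {C,D,H,J,K}.
Refine {A,B,F,G,I,L} on symbol p: members go to different blocks, giving {A,B,F,L} and {G,I}.
Split {A,B,F,L} by δ(·,q) → {A,B,F} and {L}.
Refine {C,D,H,J,K} on symbol p: members go to different blocks, giving {C,D} and {J,K} and {H}.
Refine {J,K} on symbol q: members go to different blocks, giving {J} and {K}.
Split {G,I} by δ(·,q) → {G} and {I}.
The partition is now stable with 8 blocks: {A,B,F} | {C,D} | {G} | {L} | {J} | {H} | {K} | {I}.

8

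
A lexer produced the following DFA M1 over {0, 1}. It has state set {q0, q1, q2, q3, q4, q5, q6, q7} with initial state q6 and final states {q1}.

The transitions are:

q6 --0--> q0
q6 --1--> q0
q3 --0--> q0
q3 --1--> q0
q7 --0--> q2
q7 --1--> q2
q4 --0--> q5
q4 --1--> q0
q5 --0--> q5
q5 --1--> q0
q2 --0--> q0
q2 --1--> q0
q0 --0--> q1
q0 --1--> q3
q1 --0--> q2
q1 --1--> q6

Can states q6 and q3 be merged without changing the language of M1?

Reachable states from the start: {q0,q1,q2,q3,q6}. Unreachable: {q4,q5,q7} — drop them.
Start with accepting vs non-accepting: {q1} | {q0,q2,q3,q6}.
Refine {q0,q2,q3,q6} on symbol 0: members go to different blocks, giving {q2,q3,q6} and {q0}.
The partition is now stable with 3 blocks: {q1} | {q2,q3,q6} | {q0}.
q6 and q3 lie in the same block of the stable partition, so they are equivalent — no string distinguishes them.

Yes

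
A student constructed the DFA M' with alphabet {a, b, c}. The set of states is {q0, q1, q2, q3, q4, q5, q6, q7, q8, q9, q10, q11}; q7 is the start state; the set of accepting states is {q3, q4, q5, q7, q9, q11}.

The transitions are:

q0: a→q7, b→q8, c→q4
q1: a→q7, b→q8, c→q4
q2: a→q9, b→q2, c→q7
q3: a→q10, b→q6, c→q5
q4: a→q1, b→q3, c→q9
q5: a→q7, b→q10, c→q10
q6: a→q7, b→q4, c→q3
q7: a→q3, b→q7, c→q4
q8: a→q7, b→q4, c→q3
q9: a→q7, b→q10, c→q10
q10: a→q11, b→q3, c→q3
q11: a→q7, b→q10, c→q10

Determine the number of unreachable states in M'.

2

BFS from q7 reaches {q1, q3, q4, q5, q6, q7, q8, q9, q10, q11}; the 2 state(s) q0, q2 are never visited.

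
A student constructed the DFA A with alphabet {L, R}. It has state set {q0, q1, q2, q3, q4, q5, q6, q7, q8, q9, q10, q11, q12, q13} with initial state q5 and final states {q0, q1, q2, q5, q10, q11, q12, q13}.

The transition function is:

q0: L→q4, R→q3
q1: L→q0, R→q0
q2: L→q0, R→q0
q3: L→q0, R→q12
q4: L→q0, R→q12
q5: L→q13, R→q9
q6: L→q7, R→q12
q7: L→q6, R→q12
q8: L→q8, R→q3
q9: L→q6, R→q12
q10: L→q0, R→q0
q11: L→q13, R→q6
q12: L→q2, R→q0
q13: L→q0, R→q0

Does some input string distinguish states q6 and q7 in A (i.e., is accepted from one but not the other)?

No

Reachable states from the start: {q0,q2,q3,q4,q5,q6,q7,q9,q12,q13}. Unreachable: {q1,q8,q10,q11} — drop them.
Start with accepting vs non-accepting: {q0,q2,q5,q12,q13} | {q3,q4,q6,q7,q9}.
Refine {q0,q2,q5,q12,q13} on symbol L: members go to different blocks, giving {q2,q5,q12,q13} and {q0}.
Split {q2,q5,q12,q13} by δ(·,L) → {q2,q13} and {q5,q12}.
Split {q3,q4,q6,q7,q9} by δ(·,L) → {q6,q7,q9} and {q3,q4}.
Refine {q5,q12} on symbol R: members go to different blocks, giving {q5} and {q12}.
Stable partition: {q2,q13} | {q6,q7,q9} | {q0} | {q5} | {q3,q4} | {q12} — 6 equivalence classes.
q6 and q7 lie in the same block of the stable partition, so they are equivalent — no string distinguishes them.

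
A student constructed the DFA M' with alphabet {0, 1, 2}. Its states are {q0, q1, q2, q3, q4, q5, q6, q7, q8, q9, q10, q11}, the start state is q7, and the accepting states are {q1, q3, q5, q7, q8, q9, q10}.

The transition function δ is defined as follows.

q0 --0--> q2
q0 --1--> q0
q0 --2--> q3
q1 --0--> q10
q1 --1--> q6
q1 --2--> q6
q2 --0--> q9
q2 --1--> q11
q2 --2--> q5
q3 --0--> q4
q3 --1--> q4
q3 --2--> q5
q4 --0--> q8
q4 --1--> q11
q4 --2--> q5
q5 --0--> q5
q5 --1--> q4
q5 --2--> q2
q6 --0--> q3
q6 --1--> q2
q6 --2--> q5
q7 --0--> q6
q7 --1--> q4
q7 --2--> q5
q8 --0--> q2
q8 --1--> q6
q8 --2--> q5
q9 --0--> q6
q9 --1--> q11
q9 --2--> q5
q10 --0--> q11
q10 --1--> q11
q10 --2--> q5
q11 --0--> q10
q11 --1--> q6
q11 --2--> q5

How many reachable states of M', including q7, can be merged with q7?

5

First remove the unreachable states {q0,q1}; 10 states remain.
Start with accepting vs non-accepting: {q3,q5,q7,q8,q9,q10} | {q2,q4,q6,q11}.
On input 0, block {q3,q5,q7,q8,q9,q10} splits into {q3,q7,q8,q9,q10} and {q5}.
The partition is now stable with 3 blocks: {q3,q7,q8,q9,q10} | {q2,q4,q6,q11} | {q5}.
The equivalence class containing q7 is {q3,q7,q8,q9,q10}, of size 5.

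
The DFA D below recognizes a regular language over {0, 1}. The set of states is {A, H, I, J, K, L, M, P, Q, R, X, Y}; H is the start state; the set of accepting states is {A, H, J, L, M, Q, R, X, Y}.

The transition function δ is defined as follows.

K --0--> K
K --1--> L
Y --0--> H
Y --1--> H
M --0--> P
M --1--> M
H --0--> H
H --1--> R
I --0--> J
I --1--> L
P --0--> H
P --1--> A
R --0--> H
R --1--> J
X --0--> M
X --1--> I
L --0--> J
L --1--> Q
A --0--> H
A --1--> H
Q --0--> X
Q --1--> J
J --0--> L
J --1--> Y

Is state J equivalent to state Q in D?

States {K} cannot be reached from the start state, so discard them.
Start with accepting vs non-accepting: {A,H,J,L,M,Q,R,X,Y} | {I,P}.
Refine {A,H,J,L,M,Q,R,X,Y} on symbol 0: members go to different blocks, giving {A,H,J,L,Q,R,X,Y} and {M}.
Split {A,H,J,L,Q,R,X,Y} by δ(·,0) → {A,H,J,L,Q,R,Y} and {X}.
On input 0, block {A,H,J,L,Q,R,Y} splits into {A,H,J,L,R,Y} and {Q}.
Refine {A,H,J,L,R,Y} on symbol 1: members go to different blocks, giving {A,H,J,R,Y} and {L}.
Split {A,H,J,R,Y} by δ(·,0) → {A,H,R,Y} and {J}.
Refine {A,H,R,Y} on symbol 1: members go to different blocks, giving {A,H,Y} and {R}.
Split {A,H,Y} by δ(·,1) → {A,Y} and {H}.
Split {I,P} by δ(·,0) → {P} and {I}.
The partition is now stable with 10 blocks: {A,Y} | {P} | {M} | {X} | {Q} | {L} | {J} | {R} | {H} | {I}.
J and Q end up in different blocks, so they are distinguishable. For instance, the string '01' is accepted from only J.

No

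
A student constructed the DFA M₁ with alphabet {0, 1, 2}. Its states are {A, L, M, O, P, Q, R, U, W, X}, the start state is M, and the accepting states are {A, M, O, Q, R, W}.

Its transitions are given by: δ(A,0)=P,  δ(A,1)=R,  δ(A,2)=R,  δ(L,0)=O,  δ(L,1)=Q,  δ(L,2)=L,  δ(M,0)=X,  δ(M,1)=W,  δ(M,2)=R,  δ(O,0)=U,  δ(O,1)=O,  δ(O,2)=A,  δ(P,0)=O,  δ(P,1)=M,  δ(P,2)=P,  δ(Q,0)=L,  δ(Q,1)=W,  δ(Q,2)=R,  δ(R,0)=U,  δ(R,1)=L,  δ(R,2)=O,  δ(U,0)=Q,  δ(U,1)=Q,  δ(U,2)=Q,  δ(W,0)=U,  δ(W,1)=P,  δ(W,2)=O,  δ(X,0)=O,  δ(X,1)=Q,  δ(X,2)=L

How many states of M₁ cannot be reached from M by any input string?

Every one of the 10 states is reachable from M.

0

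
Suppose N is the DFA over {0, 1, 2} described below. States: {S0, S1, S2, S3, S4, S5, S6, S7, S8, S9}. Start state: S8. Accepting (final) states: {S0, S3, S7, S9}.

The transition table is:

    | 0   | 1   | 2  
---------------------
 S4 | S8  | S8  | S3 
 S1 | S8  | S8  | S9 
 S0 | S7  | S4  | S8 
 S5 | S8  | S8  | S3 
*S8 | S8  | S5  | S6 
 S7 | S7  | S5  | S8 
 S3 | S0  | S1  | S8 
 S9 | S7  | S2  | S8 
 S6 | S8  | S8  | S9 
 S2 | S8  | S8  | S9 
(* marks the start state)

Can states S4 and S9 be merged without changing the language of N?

No

All states are reachable from the start state.
P0 = {S0,S3,S7,S9} | {S1,S2,S4,S5,S6,S8}.
Refine {S1,S2,S4,S5,S6,S8} on symbol 2: members go to different blocks, giving {S1,S2,S4,S5,S6} and {S8}.
Stable partition: {S0,S3,S7,S9} | {S1,S2,S4,S5,S6} | {S8} — 3 equivalence classes.
S4 and S9 end up in different blocks, so they are distinguishable. For instance, the string 'ε' is accepted from only S9.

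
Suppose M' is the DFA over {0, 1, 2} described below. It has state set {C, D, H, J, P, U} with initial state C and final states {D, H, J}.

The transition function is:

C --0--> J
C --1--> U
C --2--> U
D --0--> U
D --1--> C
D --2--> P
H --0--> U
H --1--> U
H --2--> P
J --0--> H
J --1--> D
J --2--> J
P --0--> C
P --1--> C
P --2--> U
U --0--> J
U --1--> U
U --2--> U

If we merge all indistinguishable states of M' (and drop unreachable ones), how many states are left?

All states are reachable from the start state.
Start with accepting vs non-accepting: {D,H,J} | {C,P,U}.
On input 0, block {D,H,J} splits into {D,H} and {J}.
On input 0, block {C,P,U} splits into {C,U} and {P}.
Stable partition: {D,H} | {C,U} | {J} | {P} — 4 equivalence classes.

4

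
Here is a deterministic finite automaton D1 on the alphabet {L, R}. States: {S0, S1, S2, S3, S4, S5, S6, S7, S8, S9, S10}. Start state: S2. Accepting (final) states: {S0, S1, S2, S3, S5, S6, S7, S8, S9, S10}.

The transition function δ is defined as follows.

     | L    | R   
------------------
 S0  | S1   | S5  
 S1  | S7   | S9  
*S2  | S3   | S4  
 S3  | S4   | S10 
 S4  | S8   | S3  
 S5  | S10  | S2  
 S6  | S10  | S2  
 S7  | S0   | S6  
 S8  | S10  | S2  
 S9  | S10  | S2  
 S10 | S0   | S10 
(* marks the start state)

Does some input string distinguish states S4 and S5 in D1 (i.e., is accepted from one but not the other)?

Yes

Every state is reachable, so we keep all 11.
Start with accepting vs non-accepting: {S0,S1,S2,S3,S5,S6,S7,S8,S9,S10} | {S4}.
Split {S0,S1,S2,S3,S5,S6,S7,S8,S9,S10} by δ(·,L) → {S0,S1,S2,S5,S6,S7,S8,S9,S10} and {S3}.
Split {S0,S1,S2,S5,S6,S7,S8,S9,S10} by δ(·,L) → {S0,S1,S5,S6,S7,S8,S9,S10} and {S2}.
Refine {S0,S1,S5,S6,S7,S8,S9,S10} on symbol R: members go to different blocks, giving {S0,S1,S7,S10} and {S5,S6,S8,S9}.
Refine {S0,S1,S7,S10} on symbol R: members go to different blocks, giving {S0,S1,S7} and {S10}.
Stable partition: {S0,S1,S7} | {S4} | {S3} | {S2} | {S5,S6,S8,S9} | {S10} — 6 equivalence classes.
S4 and S5 end up in different blocks, so they are distinguishable. For instance, the string 'ε' is accepted from only S5.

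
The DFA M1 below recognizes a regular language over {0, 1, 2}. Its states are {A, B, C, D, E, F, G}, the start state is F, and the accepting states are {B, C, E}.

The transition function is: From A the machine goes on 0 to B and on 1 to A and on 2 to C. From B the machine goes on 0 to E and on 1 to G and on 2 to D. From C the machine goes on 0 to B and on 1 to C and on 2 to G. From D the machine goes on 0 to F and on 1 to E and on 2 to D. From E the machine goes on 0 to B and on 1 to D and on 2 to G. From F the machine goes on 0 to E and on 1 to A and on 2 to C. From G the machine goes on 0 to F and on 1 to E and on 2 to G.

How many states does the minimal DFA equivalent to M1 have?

Initial partition by acceptance: {B,C,E} | {A,D,F,G}.
Split {B,C,E} by δ(·,1) → {B,E} and {C}.
Refine {A,D,F,G} on symbol 0: members go to different blocks, giving {A,F} and {D,G}.
Stable partition: {B,E} | {A,F} | {C} | {D,G} — 4 equivalence classes.

4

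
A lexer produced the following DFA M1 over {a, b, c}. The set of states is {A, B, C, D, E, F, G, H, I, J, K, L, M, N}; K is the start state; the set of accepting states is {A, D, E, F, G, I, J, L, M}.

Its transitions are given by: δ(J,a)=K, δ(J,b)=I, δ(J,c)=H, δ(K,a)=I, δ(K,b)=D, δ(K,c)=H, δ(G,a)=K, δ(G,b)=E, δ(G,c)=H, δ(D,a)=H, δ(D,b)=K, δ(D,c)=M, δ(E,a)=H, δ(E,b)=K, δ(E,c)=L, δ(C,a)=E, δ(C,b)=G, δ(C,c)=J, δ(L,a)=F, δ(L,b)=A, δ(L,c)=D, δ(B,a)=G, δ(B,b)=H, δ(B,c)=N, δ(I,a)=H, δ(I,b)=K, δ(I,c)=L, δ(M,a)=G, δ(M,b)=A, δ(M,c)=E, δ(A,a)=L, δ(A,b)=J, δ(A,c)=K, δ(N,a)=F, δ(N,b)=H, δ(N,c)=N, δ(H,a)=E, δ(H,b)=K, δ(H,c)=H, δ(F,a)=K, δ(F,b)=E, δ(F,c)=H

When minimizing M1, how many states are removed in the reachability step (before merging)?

No path from K leads to B, C, N; the other 11 states are all reachable.

3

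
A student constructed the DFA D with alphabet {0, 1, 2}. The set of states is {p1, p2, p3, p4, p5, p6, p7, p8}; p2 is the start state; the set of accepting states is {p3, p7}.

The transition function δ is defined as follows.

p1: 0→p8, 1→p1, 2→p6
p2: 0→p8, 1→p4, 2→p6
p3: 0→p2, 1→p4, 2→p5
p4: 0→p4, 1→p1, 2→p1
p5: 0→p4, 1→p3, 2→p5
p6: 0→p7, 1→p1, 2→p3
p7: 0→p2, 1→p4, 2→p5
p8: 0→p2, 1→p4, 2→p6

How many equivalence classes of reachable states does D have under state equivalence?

6

All states are reachable from the start state.
Initial partition by acceptance: {p3,p7} | {p1,p2,p4,p5,p6,p8}.
Refine {p1,p2,p4,p5,p6,p8} on symbol 0: members go to different blocks, giving {p1,p2,p4,p5,p8} and {p6}.
On input 1, block {p1,p2,p4,p5,p8} splits into {p1,p2,p4,p8} and {p5}.
Refine {p1,p2,p4,p8} on symbol 2: members go to different blocks, giving {p1,p2,p8} and {p4}.
Refine {p1,p2,p8} on symbol 1: members go to different blocks, giving {p2,p8} and {p1}.
Stable partition: {p3,p7} | {p2,p8} | {p6} | {p5} | {p4} | {p1} — 6 equivalence classes.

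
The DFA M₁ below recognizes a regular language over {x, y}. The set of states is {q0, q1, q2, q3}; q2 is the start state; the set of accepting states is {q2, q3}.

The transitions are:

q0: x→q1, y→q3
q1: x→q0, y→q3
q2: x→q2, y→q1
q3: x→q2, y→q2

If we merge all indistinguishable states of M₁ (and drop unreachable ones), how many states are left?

3

All states are reachable from the start state.
Initial partition by acceptance: {q2,q3} | {q0,q1}.
Refine {q2,q3} on symbol y: members go to different blocks, giving {q2} and {q3}.
Stable partition: {q2} | {q0,q1} | {q3} — 3 equivalence classes.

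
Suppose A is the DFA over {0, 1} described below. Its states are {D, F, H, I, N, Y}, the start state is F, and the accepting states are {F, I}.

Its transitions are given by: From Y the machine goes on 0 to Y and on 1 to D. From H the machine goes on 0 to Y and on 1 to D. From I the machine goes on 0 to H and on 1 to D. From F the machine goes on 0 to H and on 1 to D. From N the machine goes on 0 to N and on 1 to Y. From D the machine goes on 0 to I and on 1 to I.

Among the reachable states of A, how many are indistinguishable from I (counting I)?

2

States {N} cannot be reached from the start state, so discard them.
Start with accepting vs non-accepting: {F,I} | {D,H,Y}.
On input 0, block {D,H,Y} splits into {H,Y} and {D}.
No further refinement is possible. Final partition (3 blocks): {F,I} | {H,Y} | {D}.
State I belongs to the block {F,I}, which has 2 states.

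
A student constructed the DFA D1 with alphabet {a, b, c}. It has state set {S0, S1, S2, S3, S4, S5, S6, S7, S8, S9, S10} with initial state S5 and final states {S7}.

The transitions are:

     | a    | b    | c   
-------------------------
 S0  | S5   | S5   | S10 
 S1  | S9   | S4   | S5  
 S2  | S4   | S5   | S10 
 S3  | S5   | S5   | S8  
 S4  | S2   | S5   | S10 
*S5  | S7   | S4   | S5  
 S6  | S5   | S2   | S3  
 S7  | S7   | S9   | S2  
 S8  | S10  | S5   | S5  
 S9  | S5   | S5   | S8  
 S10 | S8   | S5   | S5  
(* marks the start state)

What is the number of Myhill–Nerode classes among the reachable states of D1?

Reachable states from the start: {S2,S4,S5,S7,S8,S9,S10}. Unreachable: {S0,S1,S3,S6} — drop them.
P0 = {S7} | {S2,S4,S5,S8,S9,S10}.
Refine {S2,S4,S5,S8,S9,S10} on symbol a: members go to different blocks, giving {S2,S4,S8,S9,S10} and {S5}.
Split {S2,S4,S8,S9,S10} by δ(·,a) → {S2,S4,S8,S10} and {S9}.
Split {S2,S4,S8,S10} by δ(·,c) → {S2,S4} and {S8,S10}.
No further refinement is possible. Final partition (5 blocks): {S7} | {S2,S4} | {S5} | {S9} | {S8,S10}.

5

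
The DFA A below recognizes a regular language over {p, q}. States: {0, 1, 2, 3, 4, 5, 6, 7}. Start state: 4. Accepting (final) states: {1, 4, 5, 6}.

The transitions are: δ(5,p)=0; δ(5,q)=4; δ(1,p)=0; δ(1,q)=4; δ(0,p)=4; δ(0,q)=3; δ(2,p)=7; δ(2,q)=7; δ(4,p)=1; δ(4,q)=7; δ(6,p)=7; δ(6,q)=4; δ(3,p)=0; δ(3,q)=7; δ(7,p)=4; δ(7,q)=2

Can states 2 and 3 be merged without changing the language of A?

First remove the unreachable states {5,6}; 6 states remain.
Initial partition by acceptance: {1,4} | {0,2,3,7}.
On input p, block {1,4} splits into {1} and {4}.
Split {0,2,3,7} by δ(·,p) → {0,7} and {2,3}.
Stable partition: {1} | {0,7} | {4} | {2,3} — 4 equivalence classes.
2 and 3 lie in the same block of the stable partition, so they are equivalent — no string distinguishes them.

Yes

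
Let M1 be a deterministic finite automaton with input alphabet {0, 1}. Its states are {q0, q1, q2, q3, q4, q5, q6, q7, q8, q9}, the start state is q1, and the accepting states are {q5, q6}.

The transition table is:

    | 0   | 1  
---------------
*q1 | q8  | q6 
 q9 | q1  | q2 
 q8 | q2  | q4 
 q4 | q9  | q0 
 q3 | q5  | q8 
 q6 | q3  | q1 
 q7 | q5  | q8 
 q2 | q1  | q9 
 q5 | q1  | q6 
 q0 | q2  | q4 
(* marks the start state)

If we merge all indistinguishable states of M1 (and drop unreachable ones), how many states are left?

First remove the unreachable states {q7}; 9 states remain.
Start with accepting vs non-accepting: {q5,q6} | {q0,q1,q2,q3,q4,q8,q9}.
Split {q5,q6} by δ(·,1) → {q5} and {q6}.
Refine {q0,q1,q2,q3,q4,q8,q9} on symbol 0: members go to different blocks, giving {q0,q1,q2,q4,q8,q9} and {q3}.
Split {q0,q1,q2,q4,q8,q9} by δ(·,1) → {q0,q2,q4,q8,q9} and {q1}.
Split {q0,q2,q4,q8,q9} by δ(·,0) → {q0,q4,q8} and {q2,q9}.
Stable partition: {q5} | {q0,q4,q8} | {q6} | {q3} | {q1} | {q2,q9} — 6 equivalence classes.

6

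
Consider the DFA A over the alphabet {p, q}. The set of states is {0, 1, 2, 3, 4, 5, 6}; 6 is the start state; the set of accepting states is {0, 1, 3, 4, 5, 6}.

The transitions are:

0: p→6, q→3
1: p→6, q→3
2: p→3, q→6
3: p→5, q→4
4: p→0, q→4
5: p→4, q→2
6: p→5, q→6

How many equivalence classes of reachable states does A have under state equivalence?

6

Reachable states from the start: {0,2,3,4,5,6}. Unreachable: {1} — drop them.
P0 = {0,3,4,5,6} | {2}.
On input q, block {0,3,4,5,6} splits into {0,3,4,6} and {5}.
Refine {0,3,4,6} on symbol p: members go to different blocks, giving {0,4} and {3,6}.
Split {0,4} by δ(·,p) → {0} and {4}.
On input q, block {3,6} splits into {3} and {6}.
The partition is now stable with 6 blocks: {0} | {2} | {5} | {3} | {4} | {6}.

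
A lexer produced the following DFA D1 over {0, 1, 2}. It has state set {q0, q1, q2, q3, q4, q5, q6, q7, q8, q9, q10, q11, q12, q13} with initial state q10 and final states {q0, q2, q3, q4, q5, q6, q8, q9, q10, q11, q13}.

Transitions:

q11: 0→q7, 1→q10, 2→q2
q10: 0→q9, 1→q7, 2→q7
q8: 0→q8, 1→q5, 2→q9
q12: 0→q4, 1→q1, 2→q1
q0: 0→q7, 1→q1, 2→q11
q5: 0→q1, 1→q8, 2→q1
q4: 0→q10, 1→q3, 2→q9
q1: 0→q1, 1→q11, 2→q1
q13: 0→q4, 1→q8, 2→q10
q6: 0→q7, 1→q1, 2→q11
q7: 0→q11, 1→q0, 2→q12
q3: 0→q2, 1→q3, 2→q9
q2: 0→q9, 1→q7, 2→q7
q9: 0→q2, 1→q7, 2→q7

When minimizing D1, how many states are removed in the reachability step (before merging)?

4

BFS from q10 reaches {q0, q1, q2, q3, q4, q7, q9, q10, q11, q12}; the 4 state(s) q5, q6, q8, q13 are never visited.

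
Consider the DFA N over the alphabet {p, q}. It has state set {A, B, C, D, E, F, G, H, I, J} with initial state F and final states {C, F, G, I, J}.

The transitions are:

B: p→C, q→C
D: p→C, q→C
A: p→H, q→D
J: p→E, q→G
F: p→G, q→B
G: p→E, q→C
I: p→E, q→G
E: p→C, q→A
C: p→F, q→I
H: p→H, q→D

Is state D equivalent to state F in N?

States {J} cannot be reached from the start state, so discard them.
P0 = {C,F,G,I} | {A,B,D,E,H}.
Refine {C,F,G,I} on symbol p: members go to different blocks, giving {C,F} and {G,I}.
Split {C,F} by δ(·,p) → {C} and {F}.
Refine {A,B,D,E,H} on symbol p: members go to different blocks, giving {B,D,E} and {A,H}.
Refine {B,D,E} on symbol q: members go to different blocks, giving {B,D} and {E}.
Refine {G,I} on symbol q: members go to different blocks, giving {G} and {I}.
Stable partition: {C} | {B,D} | {G} | {F} | {A,H} | {E} | {I} — 7 equivalence classes.
D and F end up in different blocks, so they are distinguishable. For instance, the string 'ε' is accepted from only F.

No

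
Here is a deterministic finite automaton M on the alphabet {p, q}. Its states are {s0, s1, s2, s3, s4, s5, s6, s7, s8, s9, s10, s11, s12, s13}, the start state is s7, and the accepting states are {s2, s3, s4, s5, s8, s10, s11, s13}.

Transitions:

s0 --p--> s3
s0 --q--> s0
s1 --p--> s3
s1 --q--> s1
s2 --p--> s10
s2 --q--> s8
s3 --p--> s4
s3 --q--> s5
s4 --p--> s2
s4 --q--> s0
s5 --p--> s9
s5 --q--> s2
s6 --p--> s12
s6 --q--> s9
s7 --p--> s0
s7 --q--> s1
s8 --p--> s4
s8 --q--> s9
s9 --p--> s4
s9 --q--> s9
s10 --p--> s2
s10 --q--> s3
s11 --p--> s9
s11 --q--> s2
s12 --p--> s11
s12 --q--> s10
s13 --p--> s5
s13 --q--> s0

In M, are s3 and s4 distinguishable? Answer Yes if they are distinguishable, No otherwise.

Yes

First remove the unreachable states {s6,s11,s12,s13}; 10 states remain.
Initial partition by acceptance: {s2,s3,s4,s5,s8,s10} | {s0,s1,s7,s9}.
Split {s2,s3,s4,s5,s8,s10} by δ(·,p) → {s2,s3,s4,s8,s10} and {s5}.
Refine {s2,s3,s4,s8,s10} on symbol q: members go to different blocks, giving {s2,s10} and {s4,s8} and {s3}.
Split {s2,s10} by δ(·,q) → {s2} and {s10}.
Split {s0,s1,s7,s9} by δ(·,p) → {s0,s1} and {s7} and {s9}.
On input p, block {s4,s8} splits into {s4} and {s8}.
No further refinement is possible. Final partition (9 blocks): {s2} | {s0,s1} | {s5} | {s4} | {s3} | {s10} | {s7} | {s9} | {s8}.
s3 and s4 end up in different blocks, so they are distinguishable. For instance, the string 'q' is accepted from only s3.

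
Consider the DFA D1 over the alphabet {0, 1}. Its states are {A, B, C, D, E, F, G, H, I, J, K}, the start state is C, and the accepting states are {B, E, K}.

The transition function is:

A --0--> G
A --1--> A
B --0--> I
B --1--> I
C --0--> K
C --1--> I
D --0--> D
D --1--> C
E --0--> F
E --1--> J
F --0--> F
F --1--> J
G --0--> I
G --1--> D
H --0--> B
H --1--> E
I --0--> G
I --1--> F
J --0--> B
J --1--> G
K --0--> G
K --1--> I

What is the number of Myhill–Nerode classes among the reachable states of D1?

States {A,E,H} cannot be reached from the start state, so discard them.
P0 = {B,K} | {C,D,F,G,I,J}.
Split {C,D,F,G,I,J} by δ(·,0) → {D,F,G,I} and {C,J}.
Refine {D,F,G,I} on symbol 1: members go to different blocks, giving {D,F} and {G,I}.
Stable partition: {B,K} | {D,F} | {C,J} | {G,I} — 4 equivalence classes.

4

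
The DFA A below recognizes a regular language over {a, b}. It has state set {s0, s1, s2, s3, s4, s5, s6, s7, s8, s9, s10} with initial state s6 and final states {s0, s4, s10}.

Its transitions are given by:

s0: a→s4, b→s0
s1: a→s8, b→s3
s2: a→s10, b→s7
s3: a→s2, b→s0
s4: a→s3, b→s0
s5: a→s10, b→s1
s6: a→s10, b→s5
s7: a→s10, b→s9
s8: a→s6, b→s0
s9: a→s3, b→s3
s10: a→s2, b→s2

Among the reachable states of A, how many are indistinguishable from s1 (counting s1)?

P0 = {s0,s4,s10} | {s1,s2,s3,s5,s6,s7,s8,s9}.
On input a, block {s0,s4,s10} splits into {s4,s10} and {s0}.
On input b, block {s4,s10} splits into {s4} and {s10}.
Split {s1,s2,s3,s5,s6,s7,s8,s9} by δ(·,a) → {s1,s3,s8,s9} and {s2,s5,s6,s7}.
Refine {s1,s3,s8,s9} on symbol a: members go to different blocks, giving {s1,s9} and {s3,s8}.
Split {s2,s5,s6,s7} by δ(·,b) → {s2,s6} and {s5,s7}.
No further refinement is possible. Final partition (7 blocks): {s4} | {s1,s9} | {s0} | {s10} | {s2,s6} | {s3,s8} | {s5,s7}.
The equivalence class containing s1 is {s1,s9}, of size 2.

2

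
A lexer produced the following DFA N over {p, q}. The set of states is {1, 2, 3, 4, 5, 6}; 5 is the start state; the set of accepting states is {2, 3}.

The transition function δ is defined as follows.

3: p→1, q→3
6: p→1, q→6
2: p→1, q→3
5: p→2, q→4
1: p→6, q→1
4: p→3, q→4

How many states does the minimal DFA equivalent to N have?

3

All states are reachable from the start state.
P0 = {2,3} | {1,4,5,6}.
Split {1,4,5,6} by δ(·,p) → {1,6} and {4,5}.
The partition is now stable with 3 blocks: {2,3} | {1,6} | {4,5}.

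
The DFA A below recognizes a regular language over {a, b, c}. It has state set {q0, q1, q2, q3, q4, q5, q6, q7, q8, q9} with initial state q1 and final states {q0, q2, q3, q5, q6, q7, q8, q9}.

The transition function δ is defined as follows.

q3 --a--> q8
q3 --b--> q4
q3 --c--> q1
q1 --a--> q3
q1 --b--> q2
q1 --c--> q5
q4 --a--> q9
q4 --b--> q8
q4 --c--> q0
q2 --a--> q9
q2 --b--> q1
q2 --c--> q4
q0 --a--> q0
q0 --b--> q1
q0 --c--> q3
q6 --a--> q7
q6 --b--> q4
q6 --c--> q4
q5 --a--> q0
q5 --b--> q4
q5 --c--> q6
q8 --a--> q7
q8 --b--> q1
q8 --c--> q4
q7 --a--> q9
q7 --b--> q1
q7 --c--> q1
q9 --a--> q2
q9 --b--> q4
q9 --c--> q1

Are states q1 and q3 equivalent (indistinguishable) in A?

No

All states are reachable from the start state.
Start with accepting vs non-accepting: {q0,q2,q3,q5,q6,q7,q8,q9} | {q1,q4}.
Split {q0,q2,q3,q5,q6,q7,q8,q9} by δ(·,c) → {q2,q3,q6,q7,q8,q9} and {q0,q5}.
The partition is now stable with 3 blocks: {q2,q3,q6,q7,q8,q9} | {q1,q4} | {q0,q5}.
q1 and q3 end up in different blocks, so they are distinguishable. For instance, the string 'ε' is accepted from only q3.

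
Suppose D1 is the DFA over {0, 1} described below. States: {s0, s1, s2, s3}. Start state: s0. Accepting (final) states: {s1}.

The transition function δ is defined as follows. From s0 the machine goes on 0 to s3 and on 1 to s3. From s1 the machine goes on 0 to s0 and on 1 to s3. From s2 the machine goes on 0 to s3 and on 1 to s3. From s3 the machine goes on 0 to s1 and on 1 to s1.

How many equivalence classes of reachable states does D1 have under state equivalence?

3

First remove the unreachable states {s2}; 3 states remain.
P0 = {s1} | {s0,s3}.
On input 0, block {s0,s3} splits into {s0} and {s3}.
The partition is now stable with 3 blocks: {s1} | {s0} | {s3}.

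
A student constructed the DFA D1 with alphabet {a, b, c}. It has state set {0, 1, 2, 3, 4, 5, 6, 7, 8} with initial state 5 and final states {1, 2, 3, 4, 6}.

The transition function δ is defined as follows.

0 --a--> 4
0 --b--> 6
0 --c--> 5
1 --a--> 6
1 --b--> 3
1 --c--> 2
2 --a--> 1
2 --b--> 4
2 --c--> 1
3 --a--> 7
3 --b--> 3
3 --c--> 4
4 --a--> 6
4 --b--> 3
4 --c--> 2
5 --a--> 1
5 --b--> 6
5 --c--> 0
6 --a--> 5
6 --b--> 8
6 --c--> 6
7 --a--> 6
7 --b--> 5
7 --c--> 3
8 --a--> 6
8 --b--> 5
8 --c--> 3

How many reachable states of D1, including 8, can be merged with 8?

2

P0 = {1,2,3,4,6} | {0,5,7,8}.
Refine {1,2,3,4,6} on symbol a: members go to different blocks, giving {1,2,4} and {3,6}.
Split {1,2,4} by δ(·,a) → {1,4} and {2}.
Refine {0,5,7,8} on symbol a: members go to different blocks, giving {0,5} and {7,8}.
Split {3,6} by δ(·,a) → {3} and {6}.
Stable partition: {1,4} | {0,5} | {3} | {2} | {7,8} | {6} — 6 equivalence classes.
The equivalence class containing 8 is {7,8}, of size 2.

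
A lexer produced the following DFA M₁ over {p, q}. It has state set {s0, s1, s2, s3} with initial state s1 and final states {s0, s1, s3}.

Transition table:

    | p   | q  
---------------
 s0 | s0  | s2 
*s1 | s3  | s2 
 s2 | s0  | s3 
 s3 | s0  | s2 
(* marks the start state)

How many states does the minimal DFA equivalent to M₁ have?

All states are reachable from the start state.
Initial partition by acceptance: {s0,s1,s3} | {s2}.
Stable partition: {s0,s1,s3} | {s2} — 2 equivalence classes.

2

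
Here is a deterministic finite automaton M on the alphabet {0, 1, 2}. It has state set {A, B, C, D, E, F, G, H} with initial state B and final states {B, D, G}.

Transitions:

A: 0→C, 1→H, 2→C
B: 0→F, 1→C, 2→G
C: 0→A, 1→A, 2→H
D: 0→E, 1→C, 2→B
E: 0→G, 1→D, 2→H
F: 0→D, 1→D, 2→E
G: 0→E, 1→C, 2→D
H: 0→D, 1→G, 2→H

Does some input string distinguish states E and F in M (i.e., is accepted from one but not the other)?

Start with accepting vs non-accepting: {B,D,G} | {A,C,E,F,H}.
Refine {A,C,E,F,H} on symbol 0: members go to different blocks, giving {E,F,H} and {A,C}.
Split {A,C} by δ(·,1) → {A} and {C}.
No further refinement is possible. Final partition (4 blocks): {B,D,G} | {E,F,H} | {A} | {C}.
E and F lie in the same block of the stable partition, so they are equivalent — no string distinguishes them.

No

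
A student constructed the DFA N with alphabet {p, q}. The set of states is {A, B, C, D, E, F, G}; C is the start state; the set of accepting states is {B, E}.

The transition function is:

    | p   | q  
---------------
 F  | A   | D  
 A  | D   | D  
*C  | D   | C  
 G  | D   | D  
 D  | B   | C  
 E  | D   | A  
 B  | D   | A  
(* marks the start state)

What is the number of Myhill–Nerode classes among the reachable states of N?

4

Reachable states from the start: {A,B,C,D}. Unreachable: {E,F,G} — drop them.
P0 = {B} | {A,C,D}.
Split {A,C,D} by δ(·,p) → {A,C} and {D}.
On input q, block {A,C} splits into {A} and {C}.
No further refinement is possible. Final partition (4 blocks): {B} | {A} | {D} | {C}.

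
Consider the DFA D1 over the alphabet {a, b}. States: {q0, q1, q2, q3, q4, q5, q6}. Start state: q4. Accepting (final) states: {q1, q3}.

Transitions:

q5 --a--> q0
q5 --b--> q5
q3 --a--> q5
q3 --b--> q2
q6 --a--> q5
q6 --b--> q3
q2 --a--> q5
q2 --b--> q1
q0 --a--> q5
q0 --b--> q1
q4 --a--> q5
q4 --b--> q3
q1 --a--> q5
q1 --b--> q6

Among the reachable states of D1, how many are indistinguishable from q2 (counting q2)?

Initial partition by acceptance: {q1,q3} | {q0,q2,q4,q5,q6}.
Split {q0,q2,q4,q5,q6} by δ(·,b) → {q0,q2,q4,q6} and {q5}.
Stable partition: {q1,q3} | {q0,q2,q4,q6} | {q5} — 3 equivalence classes.
State q2 belongs to the block {q0,q2,q4,q6}, which has 4 states.

4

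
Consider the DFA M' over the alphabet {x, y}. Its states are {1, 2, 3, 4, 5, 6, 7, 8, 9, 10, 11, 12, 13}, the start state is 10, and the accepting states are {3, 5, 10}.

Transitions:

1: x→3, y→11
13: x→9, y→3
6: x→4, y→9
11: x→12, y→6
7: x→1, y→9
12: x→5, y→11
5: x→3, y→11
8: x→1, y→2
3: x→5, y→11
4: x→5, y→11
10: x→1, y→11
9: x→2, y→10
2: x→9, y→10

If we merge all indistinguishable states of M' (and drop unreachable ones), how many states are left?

First remove the unreachable states {7,8,13}; 10 states remain.
Start with accepting vs non-accepting: {3,5,10} | {1,2,4,6,9,11,12}.
On input x, block {3,5,10} splits into {3,5} and {10}.
On input x, block {1,2,4,6,9,11,12} splits into {2,6,9,11} and {1,4,12}.
Refine {2,6,9,11} on symbol x: members go to different blocks, giving {2,9} and {6,11}.
Refine {6,11} on symbol y: members go to different blocks, giving {6} and {11}.
The partition is now stable with 6 blocks: {3,5} | {2,9} | {10} | {1,4,12} | {6} | {11}.

6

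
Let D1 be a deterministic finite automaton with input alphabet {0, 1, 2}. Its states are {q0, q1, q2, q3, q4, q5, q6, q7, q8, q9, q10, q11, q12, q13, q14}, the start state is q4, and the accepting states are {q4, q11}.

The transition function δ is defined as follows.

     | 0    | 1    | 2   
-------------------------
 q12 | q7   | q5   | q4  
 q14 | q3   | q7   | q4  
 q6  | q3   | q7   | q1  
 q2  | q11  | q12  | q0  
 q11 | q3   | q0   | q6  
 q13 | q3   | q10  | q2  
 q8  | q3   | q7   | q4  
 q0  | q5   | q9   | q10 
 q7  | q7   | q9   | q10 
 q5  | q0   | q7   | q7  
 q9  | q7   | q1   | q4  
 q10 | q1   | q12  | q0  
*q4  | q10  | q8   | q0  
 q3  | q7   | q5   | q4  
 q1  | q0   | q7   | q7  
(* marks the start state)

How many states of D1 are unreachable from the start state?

No path from q4 leads to q2, q6, q11, q13, q14; the other 10 states are all reachable.

5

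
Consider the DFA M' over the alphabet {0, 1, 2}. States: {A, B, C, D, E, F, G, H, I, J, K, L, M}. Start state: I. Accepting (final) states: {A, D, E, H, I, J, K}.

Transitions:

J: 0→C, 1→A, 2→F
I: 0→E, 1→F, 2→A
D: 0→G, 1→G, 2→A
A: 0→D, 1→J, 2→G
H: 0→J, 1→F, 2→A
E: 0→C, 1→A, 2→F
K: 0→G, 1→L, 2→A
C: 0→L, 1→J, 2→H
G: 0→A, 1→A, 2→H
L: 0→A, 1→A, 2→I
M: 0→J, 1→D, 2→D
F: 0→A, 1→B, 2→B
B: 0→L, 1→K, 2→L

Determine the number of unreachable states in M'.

No path from I leads to M; the other 12 states are all reachable.

1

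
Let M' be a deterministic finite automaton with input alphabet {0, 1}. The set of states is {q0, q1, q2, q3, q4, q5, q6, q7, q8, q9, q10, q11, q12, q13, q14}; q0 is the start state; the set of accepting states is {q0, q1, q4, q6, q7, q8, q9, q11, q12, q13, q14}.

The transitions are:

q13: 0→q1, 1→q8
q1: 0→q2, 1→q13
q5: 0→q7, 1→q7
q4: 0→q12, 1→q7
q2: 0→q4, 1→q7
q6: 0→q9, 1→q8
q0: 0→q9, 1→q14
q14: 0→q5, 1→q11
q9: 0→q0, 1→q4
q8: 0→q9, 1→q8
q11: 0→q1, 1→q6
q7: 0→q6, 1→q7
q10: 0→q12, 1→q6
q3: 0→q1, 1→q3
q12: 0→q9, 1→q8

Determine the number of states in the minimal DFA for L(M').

States {q3,q10} cannot be reached from the start state, so discard them.
Start with accepting vs non-accepting: {q0,q1,q4,q6,q7,q8,q9,q11,q12,q13,q14} | {q2,q5}.
Refine {q0,q1,q4,q6,q7,q8,q9,q11,q12,q13,q14} on symbol 0: members go to different blocks, giving {q0,q4,q6,q7,q8,q9,q11,q12,q13} and {q1,q14}.
Refine {q0,q4,q6,q7,q8,q9,q11,q12,q13} on symbol 0: members go to different blocks, giving {q0,q4,q6,q7,q8,q9,q12} and {q11,q13}.
On input 1, block {q0,q4,q6,q7,q8,q9,q12} splits into {q4,q6,q7,q8,q9,q12} and {q0}.
Refine {q4,q6,q7,q8,q9,q12} on symbol 0: members go to different blocks, giving {q4,q6,q7,q8,q12} and {q9}.
On input 0, block {q4,q6,q7,q8,q12} splits into {q6,q8,q12} and {q4,q7}.
Stable partition: {q6,q8,q12} | {q2,q5} | {q1,q14} | {q11,q13} | {q0} | {q9} | {q4,q7} — 7 equivalence classes.

7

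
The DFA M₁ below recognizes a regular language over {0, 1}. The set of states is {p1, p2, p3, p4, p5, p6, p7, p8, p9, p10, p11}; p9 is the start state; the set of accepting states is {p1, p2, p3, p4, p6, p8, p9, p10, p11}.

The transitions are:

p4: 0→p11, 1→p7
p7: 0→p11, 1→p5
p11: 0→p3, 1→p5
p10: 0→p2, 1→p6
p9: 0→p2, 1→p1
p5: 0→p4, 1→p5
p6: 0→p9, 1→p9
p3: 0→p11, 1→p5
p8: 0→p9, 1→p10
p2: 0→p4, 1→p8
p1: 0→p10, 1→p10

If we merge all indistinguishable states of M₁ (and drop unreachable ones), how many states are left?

Every state is reachable, so we keep all 11.
P0 = {p1,p2,p3,p4,p6,p8,p9,p10,p11} | {p5,p7}.
On input 1, block {p1,p2,p3,p4,p6,p8,p9,p10,p11} splits into {p1,p2,p6,p8,p9,p10} and {p3,p4,p11}.
On input 0, block {p1,p2,p6,p8,p9,p10} splits into {p1,p6,p8,p9,p10} and {p2}.
On input 0, block {p1,p6,p8,p9,p10} splits into {p1,p6,p8} and {p9,p10}.
The partition is now stable with 5 blocks: {p1,p6,p8} | {p5,p7} | {p3,p4,p11} | {p2} | {p9,p10}.

5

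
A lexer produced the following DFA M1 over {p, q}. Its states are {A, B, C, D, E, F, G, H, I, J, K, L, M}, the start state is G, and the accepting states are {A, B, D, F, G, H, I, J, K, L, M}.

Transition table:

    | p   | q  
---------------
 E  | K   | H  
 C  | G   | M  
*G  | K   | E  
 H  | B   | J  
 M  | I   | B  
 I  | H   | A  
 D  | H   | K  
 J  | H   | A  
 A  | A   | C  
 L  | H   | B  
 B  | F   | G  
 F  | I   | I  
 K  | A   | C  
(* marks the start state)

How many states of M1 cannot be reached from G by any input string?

Starting at G and following transitions, the reachable set is {A, B, C, E, F, G, H, I, J, K, M}. That leaves D, L unreachable — 2 in total.

2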